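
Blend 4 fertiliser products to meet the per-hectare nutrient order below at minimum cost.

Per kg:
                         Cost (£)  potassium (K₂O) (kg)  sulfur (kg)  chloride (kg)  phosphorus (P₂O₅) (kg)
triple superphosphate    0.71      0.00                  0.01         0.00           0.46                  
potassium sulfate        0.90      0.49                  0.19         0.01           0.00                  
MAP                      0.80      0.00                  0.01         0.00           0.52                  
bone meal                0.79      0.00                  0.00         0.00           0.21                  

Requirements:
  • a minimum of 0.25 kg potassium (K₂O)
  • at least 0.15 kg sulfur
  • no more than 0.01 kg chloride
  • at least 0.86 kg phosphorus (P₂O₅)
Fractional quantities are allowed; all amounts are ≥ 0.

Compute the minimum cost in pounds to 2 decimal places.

Let x1 = kg of triple superphosphate, x2 = kg of potassium sulfate, x3 = kg of MAP, x4 = kg of bone meal.
min 0.71x1 + 0.9x2 + 0.8x3 + 0.79x4 s.t.:
  0.49x2 ≥ 0.25   (potassium (K₂O))
  0.01x1 + 0.19x2 + 0.01x3 ≥ 0.15   (sulfur)
  0.01x2 ≤ 0.01   (chloride)
  0.46x1 + 0.52x3 + 0.21x4 ≥ 0.86   (phosphorus (P₂O₅))
  x1, x2, x3, x4 ≥ 0.
The cheapest feasible vertex uses only triple superphosphate, potassium sulfate; MAP, bone meal are not used. The sulfur and phosphorus (P₂O₅) requirements are met with equality.
That vertex is x1 = 1.87, x2 = 0.6911.
Cost = 0.71·1.87 + 0.9·0.6911 = 1.9497.

£1.95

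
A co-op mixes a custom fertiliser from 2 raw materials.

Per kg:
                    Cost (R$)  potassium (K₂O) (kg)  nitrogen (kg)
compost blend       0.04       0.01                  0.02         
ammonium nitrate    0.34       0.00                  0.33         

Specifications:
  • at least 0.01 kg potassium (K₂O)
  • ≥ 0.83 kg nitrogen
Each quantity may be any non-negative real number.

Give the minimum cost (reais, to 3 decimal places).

Let x1 = kg of compost blend, x2 = kg of ammonium nitrate.
Minimise 0.04x1 + 0.34x2 with:
  0.01x1 ≥ 0.01   (potassium (K₂O))
  0.02x1 + 0.33x2 ≥ 0.83   (nitrogen)
  x1, x2 ≥ 0.
Both inputs are positive at the optimum. The potassium (K₂O) and nitrogen requirements are met with equality.
So compost blend = 1 kg, ammonium nitrate = 2.455 kg.
Total cost: 0.04·1 + 0.34·2.455 = 0.87470.

R$0.875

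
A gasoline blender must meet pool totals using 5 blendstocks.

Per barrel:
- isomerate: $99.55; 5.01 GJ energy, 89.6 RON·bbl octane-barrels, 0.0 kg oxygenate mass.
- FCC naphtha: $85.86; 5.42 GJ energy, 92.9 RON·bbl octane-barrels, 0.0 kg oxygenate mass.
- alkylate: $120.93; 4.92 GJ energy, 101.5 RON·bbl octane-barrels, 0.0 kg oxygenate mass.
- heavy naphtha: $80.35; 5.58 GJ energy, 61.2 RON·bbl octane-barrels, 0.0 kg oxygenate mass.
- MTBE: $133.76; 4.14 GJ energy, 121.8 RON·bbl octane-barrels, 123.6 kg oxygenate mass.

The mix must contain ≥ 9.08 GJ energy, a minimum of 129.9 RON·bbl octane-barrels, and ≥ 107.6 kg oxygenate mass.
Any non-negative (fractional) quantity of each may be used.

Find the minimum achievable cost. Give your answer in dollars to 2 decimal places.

$195.30

Let x1 = barrels of isomerate, x2 = barrels of FCC naphtha, x3 = barrels of alkylate, x4 = barrels of heavy naphtha, x5 = barrels of MTBE.
Minimize 99.55x1 + 85.86x2 + 120.93x3 + 80.35x4 + 133.76x5 subject to:
  5.01x1 + 5.42x2 + 4.92x3 + 5.58x4 + 4.14x5 ≥ 9.08   (energy)
  89.6x1 + 92.9x2 + 101.5x3 + 61.2x4 + 121.8x5 ≥ 129.9   (octane-barrels)
  123.6x5 ≥ 107.6   (oxygenate mass)
  x1, x2, x3, x4, x5 ≥ 0.
The cheapest feasible vertex uses only heavy naphtha, MTBE; isomerate, FCC naphtha, alkylate are not used. The energy and oxygenate mass requirements are met with equality.
So heavy naphtha = 0.9813 barrels, MTBE = 0.8706 barrels.
Hence cost = 80.35·0.9813 + 133.76·0.8706 = $195.2989.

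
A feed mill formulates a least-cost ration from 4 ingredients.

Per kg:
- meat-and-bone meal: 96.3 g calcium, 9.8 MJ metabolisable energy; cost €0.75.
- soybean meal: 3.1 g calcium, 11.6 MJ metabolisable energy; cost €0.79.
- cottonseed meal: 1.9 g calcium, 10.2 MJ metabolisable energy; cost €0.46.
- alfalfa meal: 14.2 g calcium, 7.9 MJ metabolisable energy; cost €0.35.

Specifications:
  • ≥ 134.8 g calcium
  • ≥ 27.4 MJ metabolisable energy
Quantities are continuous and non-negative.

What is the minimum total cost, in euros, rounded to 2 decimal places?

Treat it as an LP. Let x1 = kg of meat-and-bone meal, x2 = kg of soybean meal, x3 = kg of cottonseed meal, x4 = kg of alfalfa meal.
Minimize 0.75x1 + 0.79x2 + 0.46x3 + 0.35x4 with:
  96.3x1 + 3.1x2 + 1.9x3 + 14.2x4 ≥ 134.8   (calcium)
  9.8x1 + 11.6x2 + 10.2x3 + 7.9x4 ≥ 27.4   (metabolisable energy)
  x1, x2, x3, x4 ≥ 0.
The optimal basis is {meat-and-bone meal, alfalfa meal}; soybean meal, cottonseed meal drop out. There the calcium and metabolisable energy constraints are tight.
That vertex is x1 = 1.087, x4 = 2.12.
Objective = 0.75·1.087 + 0.35·2.12 = 1.5573.

€1.56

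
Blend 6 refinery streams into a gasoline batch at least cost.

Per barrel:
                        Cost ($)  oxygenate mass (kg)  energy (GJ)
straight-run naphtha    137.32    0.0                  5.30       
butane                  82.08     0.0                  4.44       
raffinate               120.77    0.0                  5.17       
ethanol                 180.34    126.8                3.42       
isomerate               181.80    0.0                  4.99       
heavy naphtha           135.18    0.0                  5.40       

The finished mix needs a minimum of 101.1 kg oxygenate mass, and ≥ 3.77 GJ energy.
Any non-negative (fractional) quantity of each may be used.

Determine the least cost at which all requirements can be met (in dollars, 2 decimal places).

$163.07

This is a linear program. Let x1 = barrels of straight-run naphtha, x2 = barrels of butane, x3 = barrels of raffinate, x4 = barrels of ethanol, x5 = barrels of isomerate, x6 = barrels of heavy naphtha.
Minimise 137.32x1 + 82.08x2 + 120.77x3 + 180.34x4 + 181.8x5 + 135.18x6 with:
  126.8x4 ≥ 101.1   (oxygenate mass)
  5.3x1 + 4.44x2 + 5.17x3 + 3.42x4 + 4.99x5 + 5.4x6 ≥ 3.77   (energy)
  x1, x2, x3, x4, x5, x6 ≥ 0.
At the optimum only butane, ethanol are positive (straight-run naphtha, raffinate, isomerate, heavy naphtha = 0). There the oxygenate mass and energy constraints are tight.
Solving gives x2 = 0.2349, x4 = 0.7973.
Objective = 82.08·0.2349 + 180.34·0.7973 = 163.0657.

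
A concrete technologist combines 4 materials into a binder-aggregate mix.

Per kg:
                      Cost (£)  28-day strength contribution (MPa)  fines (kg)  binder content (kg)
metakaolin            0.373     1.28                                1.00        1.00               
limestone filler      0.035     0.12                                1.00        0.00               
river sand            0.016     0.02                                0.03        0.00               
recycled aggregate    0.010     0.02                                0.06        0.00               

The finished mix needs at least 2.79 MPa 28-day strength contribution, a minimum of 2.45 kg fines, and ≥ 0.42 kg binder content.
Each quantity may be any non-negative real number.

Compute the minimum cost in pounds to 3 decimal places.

£0.813

Treat it as an LP. Let x1 = kg of metakaolin, x2 = kg of limestone filler, x3 = kg of river sand, x4 = kg of recycled aggregate.
Minimize 0.373x1 + 0.035x2 + 0.016x3 + 0.01x4 with:
  1.28x1 + 0.12x2 + 0.02x3 + 0.02x4 ≥ 2.79   (28-day strength contribution)
  1x1 + 1x2 + 0.03x3 + 0.06x4 ≥ 2.45   (fines)
  1x1 ≥ 0.42   (binder content)
  x1, x2, x3, x4 ≥ 0.
At the optimum only metakaolin, limestone filler are positive (river sand, recycled aggregate = 0). There the 28-day strength contribution and fines constraints are tight.
Solving gives x1 = 2.152, x2 = 0.2983.
Hence cost = 0.373·2.152 + 0.035·0.2983 = £0.81314.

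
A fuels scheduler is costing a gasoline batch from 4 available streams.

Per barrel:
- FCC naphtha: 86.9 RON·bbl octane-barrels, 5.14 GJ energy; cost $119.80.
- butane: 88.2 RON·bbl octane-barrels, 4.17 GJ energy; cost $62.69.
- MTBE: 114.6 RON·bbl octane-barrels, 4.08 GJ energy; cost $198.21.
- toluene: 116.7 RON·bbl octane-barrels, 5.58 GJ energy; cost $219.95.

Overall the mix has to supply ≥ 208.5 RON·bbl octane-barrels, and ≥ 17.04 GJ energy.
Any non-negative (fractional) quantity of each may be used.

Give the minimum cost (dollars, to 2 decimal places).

$256.17

Let x1 = barrels of FCC naphtha, x2 = barrels of butane, x3 = barrels of MTBE, x4 = barrels of toluene.
Minimize 119.8x1 + 62.69x2 + 198.21x3 + 219.95x4 subject to:
  86.9x1 + 88.2x2 + 114.6x3 + 116.7x4 ≥ 208.5   (octane-barrels)
  5.14x1 + 4.17x2 + 4.08x3 + 5.58x4 ≥ 17.04   (energy)
  x1, x2, x3, x4 ≥ 0.
At the optimum only butane is positive (FCC naphtha, MTBE, toluene = 0). There the energy constraint is tight.
Solving gives x2 = 4.0863.
Cost = 62.69·4.0863 = 256.1701.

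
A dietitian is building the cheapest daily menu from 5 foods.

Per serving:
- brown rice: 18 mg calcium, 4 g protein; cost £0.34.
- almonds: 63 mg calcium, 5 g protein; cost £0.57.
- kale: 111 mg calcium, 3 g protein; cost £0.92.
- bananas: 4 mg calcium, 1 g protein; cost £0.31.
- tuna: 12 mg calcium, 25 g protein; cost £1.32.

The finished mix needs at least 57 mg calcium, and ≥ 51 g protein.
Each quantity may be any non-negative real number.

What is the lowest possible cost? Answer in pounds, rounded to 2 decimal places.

Treat it as an LP. Let x1 = servings of brown rice, x2 = servings of almonds, x3 = servings of kale, x4 = servings of bananas, x5 = servings of tuna.
Minimise 0.34x1 + 0.57x2 + 0.92x3 + 0.31x4 + 1.32x5 s.t.:
  18x1 + 63x2 + 111x3 + 4x4 + 12x5 ≥ 57   (calcium)
  4x1 + 5x2 + 3x3 + 1x4 + 25x5 ≥ 51   (protein)
  x1, x2, x3, x4, x5 ≥ 0.
The cheapest feasible vertex uses only almonds, tuna; brown rice, kale, bananas are not used. Binding constraints: calcium and protein.
So almonds = 0.5366 servings, tuna = 1.933 servings.
Cost = 0.57·0.5366 + 1.32·1.933 = 2.8574.

£2.86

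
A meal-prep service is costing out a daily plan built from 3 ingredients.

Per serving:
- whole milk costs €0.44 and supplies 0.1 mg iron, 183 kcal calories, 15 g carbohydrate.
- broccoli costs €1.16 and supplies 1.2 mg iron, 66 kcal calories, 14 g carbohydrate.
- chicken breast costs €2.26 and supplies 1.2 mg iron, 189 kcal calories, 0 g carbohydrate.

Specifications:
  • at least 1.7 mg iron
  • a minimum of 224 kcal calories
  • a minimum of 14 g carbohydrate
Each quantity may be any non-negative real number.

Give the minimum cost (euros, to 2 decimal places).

€1.90

Let x1 = servings of whole milk, x2 = servings of broccoli, x3 = servings of chicken breast.
Minimize 0.44x1 + 1.16x2 + 2.26x3 s.t.:
  0.1x1 + 1.2x2 + 1.2x3 ≥ 1.7   (iron)
  183x1 + 66x2 + 189x3 ≥ 224   (calories)
  15x1 + 14x2 ≥ 14   (carbohydrate)
  x1, x2, x3 ≥ 0.
The minimum-cost mix takes nothing from chicken breast — only whole milk, broccoli. The iron and calories requirements are met with equality.
So whole milk = 0.7352 servings, broccoli = 1.355 servings.
Hence cost = 0.44·0.7352 + 1.16·1.355 = €1.8953.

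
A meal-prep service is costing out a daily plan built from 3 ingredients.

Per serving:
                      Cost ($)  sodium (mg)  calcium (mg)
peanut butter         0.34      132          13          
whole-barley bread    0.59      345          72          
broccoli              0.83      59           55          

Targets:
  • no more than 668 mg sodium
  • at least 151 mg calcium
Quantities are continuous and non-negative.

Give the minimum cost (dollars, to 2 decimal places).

Treat it as an LP. Let x1 = servings of peanut butter, x2 = servings of whole-barley bread, x3 = servings of broccoli.
min 0.34x1 + 0.59x2 + 0.83x3 subject to:
  132x1 + 345x2 + 59x3 ≤ 668   (sodium)
  13x1 + 72x2 + 55x3 ≥ 151   (calcium)
  x1, x2, x3 ≥ 0.
The cheapest feasible vertex uses only whole-barley bread, broccoli; peanut butter is not used. The sodium and calcium requirements are met with equality.
So whole-barley bread = 1.89 servings, broccoli = 0.2715 servings.
Hence cost = 0.59·1.89 + 0.83·0.2715 = $1.3404.

$1.34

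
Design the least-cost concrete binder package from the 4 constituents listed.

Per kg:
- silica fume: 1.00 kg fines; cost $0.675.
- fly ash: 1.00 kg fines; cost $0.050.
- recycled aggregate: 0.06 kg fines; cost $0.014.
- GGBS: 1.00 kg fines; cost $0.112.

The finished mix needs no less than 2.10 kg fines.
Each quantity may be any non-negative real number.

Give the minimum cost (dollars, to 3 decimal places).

$0.105

Let x1 = kg of silica fume, x2 = kg of fly ash, x3 = kg of recycled aggregate, x4 = kg of GGBS.
min 0.675x1 + 0.05x2 + 0.014x3 + 0.112x4 subject to:
  1x1 + 1x2 + 0.06x3 + 1x4 ≥ 2.1   (fines)
  x1, x2, x3, x4 ≥ 0.
The optimal basis is {fly ash}; silica fume, recycled aggregate, GGBS drop out. There the fines constraint is tight.
Solving gives x2 = 2.1.
Total cost: 0.05·2.1 = 0.10500.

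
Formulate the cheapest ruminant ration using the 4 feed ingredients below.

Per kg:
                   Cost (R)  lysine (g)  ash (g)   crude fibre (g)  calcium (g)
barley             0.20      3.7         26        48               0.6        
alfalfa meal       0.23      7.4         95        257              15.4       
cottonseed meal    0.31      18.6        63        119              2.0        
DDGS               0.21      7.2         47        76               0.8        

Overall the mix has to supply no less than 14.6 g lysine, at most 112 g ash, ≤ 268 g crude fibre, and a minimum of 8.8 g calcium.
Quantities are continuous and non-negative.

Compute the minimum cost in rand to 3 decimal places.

Let x1 = kg of barley, x2 = kg of alfalfa meal, x3 = kg of cottonseed meal, x4 = kg of DDGS.
Minimize 0.2x1 + 0.23x2 + 0.31x3 + 0.21x4 s.t.:
  3.7x1 + 7.4x2 + 18.6x3 + 7.2x4 ≥ 14.6   (lysine)
  26x1 + 95x2 + 63x3 + 47x4 ≤ 112   (ash)
  48x1 + 257x2 + 119x3 + 76x4 ≤ 268   (crude fibre)
  0.6x1 + 15.4x2 + 2x3 + 0.8x4 ≥ 8.8   (calcium)
  x1, x2, x3, x4 ≥ 0.
The optimal basis is {alfalfa meal, cottonseed meal}; barley, DDGS drop out. There the lysine and calcium constraints are tight.
So alfalfa meal = 0.4951 kg, cottonseed meal = 0.588 kg.
Total cost: 0.23·0.4951 + 0.31·0.588 = 0.29615.

R0.296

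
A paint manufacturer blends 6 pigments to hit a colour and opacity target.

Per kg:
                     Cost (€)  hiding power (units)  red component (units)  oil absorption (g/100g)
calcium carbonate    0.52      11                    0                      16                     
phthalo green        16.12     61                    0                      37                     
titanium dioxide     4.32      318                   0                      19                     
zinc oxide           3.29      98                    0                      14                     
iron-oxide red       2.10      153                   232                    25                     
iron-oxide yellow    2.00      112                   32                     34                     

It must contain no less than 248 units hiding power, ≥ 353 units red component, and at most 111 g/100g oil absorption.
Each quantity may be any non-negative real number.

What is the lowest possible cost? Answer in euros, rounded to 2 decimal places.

Let x1 = kg of calcium carbonate, x2 = kg of phthalo green, x3 = kg of titanium dioxide, x4 = kg of zinc oxide, x5 = kg of iron-oxide red, x6 = kg of iron-oxide yellow.
Minimise 0.52x1 + 16.12x2 + 4.32x3 + 3.29x4 + 2.1x5 + 2x6 s.t.:
  11x1 + 61x2 + 318x3 + 98x4 + 153x5 + 112x6 ≥ 248   (hiding power)
  232x5 + 32x6 ≥ 353   (red component)
  16x1 + 37x2 + 19x3 + 14x4 + 25x5 + 34x6 ≤ 111   (oil absorption)
  x1, x2, x3, x4, x5, x6 ≥ 0.
At the optimum only titanium dioxide, iron-oxide red are positive (calcium carbonate, phthalo green, zinc oxide, iron-oxide yellow = 0). The hiding power and red component requirements are met with equality.
Solving gives x3 = 0.04781, x5 = 1.522.
Hence cost = 4.32·0.04781 + 2.1·1.522 = €3.4027.

€3.40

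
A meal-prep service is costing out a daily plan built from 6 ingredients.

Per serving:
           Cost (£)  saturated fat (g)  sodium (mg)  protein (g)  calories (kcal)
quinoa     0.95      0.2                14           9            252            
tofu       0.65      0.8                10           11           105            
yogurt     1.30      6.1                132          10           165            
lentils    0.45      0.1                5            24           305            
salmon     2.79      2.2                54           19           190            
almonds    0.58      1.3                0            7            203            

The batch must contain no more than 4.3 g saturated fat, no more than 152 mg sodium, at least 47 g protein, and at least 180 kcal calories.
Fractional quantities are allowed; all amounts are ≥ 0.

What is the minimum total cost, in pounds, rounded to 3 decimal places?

£0.881

Let x1 = servings of quinoa, x2 = servings of tofu, x3 = servings of yogurt, x4 = servings of lentils, x5 = servings of salmon, x6 = servings of almonds.
Minimize 0.95x1 + 0.65x2 + 1.3x3 + 0.45x4 + 2.79x5 + 0.58x6 with:
  0.2x1 + 0.8x2 + 6.1x3 + 0.1x4 + 2.2x5 + 1.3x6 ≤ 4.3   (saturated fat)
  14x1 + 10x2 + 132x3 + 5x4 + 54x5 ≤ 152   (sodium)
  9x1 + 11x2 + 10x3 + 24x4 + 19x5 + 7x6 ≥ 47   (protein)
  252x1 + 105x2 + 165x3 + 305x4 + 190x5 + 203x6 ≥ 180   (calories)
  x1, x2, x3, x4, x5, x6 ≥ 0.
The minimum-cost mix takes nothing from quinoa, tofu, yogurt, salmon, almonds — only lentils. The protein requirement is met with equality.
So lentils = 1.958 servings.
Cost = 0.45·1.958 = 0.88110.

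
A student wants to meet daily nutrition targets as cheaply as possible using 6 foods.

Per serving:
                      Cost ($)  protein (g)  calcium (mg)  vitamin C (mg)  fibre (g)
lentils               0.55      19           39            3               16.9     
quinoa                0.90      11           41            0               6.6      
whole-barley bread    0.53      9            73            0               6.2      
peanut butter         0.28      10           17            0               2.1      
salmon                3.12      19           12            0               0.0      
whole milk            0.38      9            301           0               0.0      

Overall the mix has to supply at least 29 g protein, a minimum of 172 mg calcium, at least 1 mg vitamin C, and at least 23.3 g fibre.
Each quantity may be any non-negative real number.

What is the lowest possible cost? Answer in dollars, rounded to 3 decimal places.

$0.908

Let x1 = servings of lentils, x2 = servings of quinoa, x3 = servings of whole-barley bread, x4 = servings of peanut butter, x5 = servings of salmon, x6 = servings of whole milk.
Minimize 0.55x1 + 0.9x2 + 0.53x3 + 0.28x4 + 3.12x5 + 0.38x6 subject to:
  19x1 + 11x2 + 9x3 + 10x4 + 19x5 + 9x6 ≥ 29   (protein)
  39x1 + 41x2 + 73x3 + 17x4 + 12x5 + 301x6 ≥ 172   (calcium)
  3x1 ≥ 1   (vitamin C)
  16.9x1 + 6.6x2 + 6.2x3 + 2.1x4 ≥ 23.3   (fibre)
  x1, x2, x3, x4, x5, x6 ≥ 0.
At the optimum only lentils, whole milk are positive (quinoa, whole-barley bread, peanut butter, salmon = 0). The calcium and fibre requirements are met with equality.
So lentils = 1.379 servings, whole milk = 0.3928 servings.
Hence cost = 0.55·1.379 + 0.38·0.3928 = $0.90771.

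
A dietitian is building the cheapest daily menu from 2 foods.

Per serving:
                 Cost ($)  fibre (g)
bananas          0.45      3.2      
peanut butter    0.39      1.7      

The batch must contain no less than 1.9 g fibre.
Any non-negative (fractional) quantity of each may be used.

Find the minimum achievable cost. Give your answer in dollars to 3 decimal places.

$0.267

Let x1 = servings of bananas, x2 = servings of peanut butter.
min 0.45x1 + 0.39x2 with:
  3.2x1 + 1.7x2 ≥ 1.9   (fibre)
  x1, x2 ≥ 0.
The optimal basis is {bananas}; peanut butter drops out. The fibre requirement is met with equality.
So bananas = 0.5937 servings.
Total cost: 0.45·0.5937 = 0.26717.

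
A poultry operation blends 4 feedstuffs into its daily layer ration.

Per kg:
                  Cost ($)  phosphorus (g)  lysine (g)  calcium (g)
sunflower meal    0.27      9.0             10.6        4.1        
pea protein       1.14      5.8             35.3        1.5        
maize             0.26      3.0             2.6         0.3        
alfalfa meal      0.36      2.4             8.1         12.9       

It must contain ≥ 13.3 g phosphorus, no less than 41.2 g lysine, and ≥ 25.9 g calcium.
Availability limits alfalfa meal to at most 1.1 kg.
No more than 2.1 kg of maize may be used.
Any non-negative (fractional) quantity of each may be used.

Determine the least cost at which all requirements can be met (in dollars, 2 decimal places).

Treat it as an LP. Let x1 = kg of sunflower meal, x2 = kg of pea protein, x3 = kg of maize, x4 = kg of alfalfa meal.
min 0.27x1 + 1.14x2 + 0.26x3 + 0.36x4 with:
  9x1 + 5.8x2 + 3x3 + 2.4x4 ≥ 13.3   (phosphorus)
  10.6x1 + 35.3x2 + 2.6x3 + 8.1x4 ≥ 41.2   (lysine)
  4.1x1 + 1.5x2 + 0.3x3 + 12.9x4 ≥ 25.9   (calcium)
  x4 ≤ 1.1
  x3 ≤ 2.1
  x1, x2, x3, x4 ≥ 0.
The optimal basis is {sunflower meal, alfalfa meal}; pea protein, maize drop out. Binding constraints: lysine and calcium.
Solving gives x1 = 3.107, x4 = 1.02.
Cost = 0.27·3.107 + 0.36·1.02 = 1.2061.

$1.21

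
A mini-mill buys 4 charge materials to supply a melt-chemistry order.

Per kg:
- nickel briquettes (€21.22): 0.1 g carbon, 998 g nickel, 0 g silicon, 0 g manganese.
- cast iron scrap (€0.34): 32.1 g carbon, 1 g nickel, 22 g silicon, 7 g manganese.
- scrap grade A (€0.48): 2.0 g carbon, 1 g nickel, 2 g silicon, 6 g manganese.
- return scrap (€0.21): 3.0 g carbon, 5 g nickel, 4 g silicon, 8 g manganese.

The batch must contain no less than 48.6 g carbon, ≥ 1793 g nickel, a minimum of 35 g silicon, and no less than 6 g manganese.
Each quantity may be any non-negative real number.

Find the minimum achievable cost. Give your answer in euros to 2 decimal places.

Set it up as a linear program. Let x1 = kg of nickel briquettes, x2 = kg of cast iron scrap, x3 = kg of scrap grade A, x4 = kg of return scrap.
min 21.22x1 + 0.34x2 + 0.48x3 + 0.21x4 with:
  0.1x1 + 32.1x2 + 2x3 + 3x4 ≥ 48.6   (carbon)
  998x1 + 1x2 + 1x3 + 5x4 ≥ 1793   (nickel)
  22x2 + 2x3 + 4x4 ≥ 35   (silicon)
  7x2 + 6x3 + 8x4 ≥ 6   (manganese)
  x1, x2, x3, x4 ≥ 0.
The minimum-cost mix takes nothing from scrap grade A, return scrap — only nickel briquettes, cast iron scrap. The nickel and silicon requirements are met with equality.
That vertex is x1 = 1.795, x2 = 1.591.
Cost = 21.22·1.795 + 0.34·1.591 = 38.6308.

€38.63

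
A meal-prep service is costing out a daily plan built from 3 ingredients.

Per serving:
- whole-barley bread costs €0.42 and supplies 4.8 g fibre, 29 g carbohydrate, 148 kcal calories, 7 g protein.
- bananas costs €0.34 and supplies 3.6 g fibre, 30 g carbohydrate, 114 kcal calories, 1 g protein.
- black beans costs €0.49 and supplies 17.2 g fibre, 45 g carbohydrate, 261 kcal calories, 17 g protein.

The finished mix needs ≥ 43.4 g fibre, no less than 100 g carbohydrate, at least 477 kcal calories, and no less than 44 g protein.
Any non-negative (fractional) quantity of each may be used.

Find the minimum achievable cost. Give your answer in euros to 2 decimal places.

€1.27

Let x1 = servings of whole-barley bread, x2 = servings of bananas, x3 = servings of black beans.
min 0.42x1 + 0.34x2 + 0.49x3 with:
  4.8x1 + 3.6x2 + 17.2x3 ≥ 43.4   (fibre)
  29x1 + 30x2 + 45x3 ≥ 100   (carbohydrate)
  148x1 + 114x2 + 261x3 ≥ 477   (calories)
  7x1 + 1x2 + 17x3 ≥ 44   (protein)
  x1, x2, x3 ≥ 0.
The minimum-cost mix takes nothing from whole-barley bread, bananas — only black beans. Binding constraint: protein.
Optimal quantities: black beans = 2.588 servings.
Objective = 0.49·2.588 = 1.2681.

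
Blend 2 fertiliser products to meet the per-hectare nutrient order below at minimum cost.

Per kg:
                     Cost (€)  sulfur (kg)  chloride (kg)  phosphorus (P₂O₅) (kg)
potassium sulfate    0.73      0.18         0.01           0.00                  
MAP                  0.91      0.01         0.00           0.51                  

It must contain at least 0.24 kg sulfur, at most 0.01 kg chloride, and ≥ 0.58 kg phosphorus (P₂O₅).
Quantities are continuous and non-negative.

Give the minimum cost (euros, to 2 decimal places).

€6.19

Treat it as an LP. Let x1 = kg of potassium sulfate, x2 = kg of MAP.
min 0.73x1 + 0.91x2 s.t.:
  0.18x1 + 0.01x2 ≥ 0.24   (sulfur)
  0.01x1 ≤ 0.01   (chloride)
  0.51x2 ≥ 0.58   (phosphorus (P₂O₅))
  x1, x2 ≥ 0.
Both inputs are positive at the optimum. Binding constraints: sulfur and chloride.
Solving gives x1 = 1, x2 = 6.
Cost = 0.73·1 + 0.91·6 = 6.1900.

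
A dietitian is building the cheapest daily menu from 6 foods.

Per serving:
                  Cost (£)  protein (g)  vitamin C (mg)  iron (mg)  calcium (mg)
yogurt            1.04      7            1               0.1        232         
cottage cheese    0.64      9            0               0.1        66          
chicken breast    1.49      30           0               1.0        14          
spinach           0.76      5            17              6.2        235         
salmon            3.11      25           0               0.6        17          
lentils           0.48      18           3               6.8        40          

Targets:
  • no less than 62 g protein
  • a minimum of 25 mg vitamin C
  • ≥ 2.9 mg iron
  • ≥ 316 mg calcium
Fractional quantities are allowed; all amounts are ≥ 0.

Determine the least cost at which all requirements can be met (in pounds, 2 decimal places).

£2.22

Let x1 = servings of yogurt, x2 = servings of cottage cheese, x3 = servings of chicken breast, x4 = servings of spinach, x5 = servings of salmon, x6 = servings of lentils.
Minimise 1.04x1 + 0.64x2 + 1.49x3 + 0.76x4 + 3.11x5 + 0.48x6 with:
  7x1 + 9x2 + 30x3 + 5x4 + 25x5 + 18x6 ≥ 62   (protein)
  1x1 + 17x4 + 3x6 ≥ 25   (vitamin C)
  0.1x1 + 0.1x2 + 1x3 + 6.2x4 + 0.6x5 + 6.8x6 ≥ 2.9   (iron)
  232x1 + 66x2 + 14x3 + 235x4 + 17x5 + 40x6 ≥ 316   (calcium)
  x1, x2, x3, x4, x5, x6 ≥ 0.
The cheapest feasible vertex uses only spinach, lentils; yogurt, cottage cheese, chicken breast, salmon are not used. Binding constraints: protein and vitamin C.
That vertex is x4 = 0.9072, x6 = 3.192.
Cost = 0.76·0.9072 + 0.48·3.192 = 2.2216.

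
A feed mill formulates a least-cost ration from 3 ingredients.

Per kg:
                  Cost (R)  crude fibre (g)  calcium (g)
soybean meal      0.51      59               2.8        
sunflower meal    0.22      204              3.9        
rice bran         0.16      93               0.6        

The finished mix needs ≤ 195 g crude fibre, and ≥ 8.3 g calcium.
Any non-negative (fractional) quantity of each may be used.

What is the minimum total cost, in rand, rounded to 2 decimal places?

Let x1 = kg of soybean meal, x2 = kg of sunflower meal, x3 = kg of rice bran.
min 0.51x1 + 0.22x2 + 0.16x3 subject to:
  59x1 + 204x2 + 93x3 ≤ 195   (crude fibre)
  2.8x1 + 3.9x2 + 0.6x3 ≥ 8.3   (calcium)
  x1, x2, x3 ≥ 0.
The minimum-cost mix takes nothing from rice bran — only soybean meal, sunflower meal. The crude fibre and calcium requirements are met with equality.
Optimal quantities: soybean meal = 2.734 kg, sunflower meal = 0.1651 kg.
Hence cost = 0.51·2.734 + 0.22·0.1651 = R1.4307.

R1.43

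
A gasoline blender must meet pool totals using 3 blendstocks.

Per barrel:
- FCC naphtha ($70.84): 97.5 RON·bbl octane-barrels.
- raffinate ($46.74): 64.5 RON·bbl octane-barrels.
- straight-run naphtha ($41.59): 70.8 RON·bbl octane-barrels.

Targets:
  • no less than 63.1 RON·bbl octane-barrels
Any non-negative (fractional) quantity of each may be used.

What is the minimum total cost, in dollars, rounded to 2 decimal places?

Let x1 = barrels of FCC naphtha, x2 = barrels of raffinate, x3 = barrels of straight-run naphtha.
Minimise 70.84x1 + 46.74x2 + 41.59x3 subject to:
  97.5x1 + 64.5x2 + 70.8x3 ≥ 63.1   (octane-barrels)
  x1, x2, x3 ≥ 0.
The cheapest feasible vertex uses only straight-run naphtha; FCC naphtha, raffinate are not used. There the octane-barrels constraint is tight.
Solving gives x3 = 0.8912.
Total cost: 41.59·0.8912 = 37.06501.

$37.07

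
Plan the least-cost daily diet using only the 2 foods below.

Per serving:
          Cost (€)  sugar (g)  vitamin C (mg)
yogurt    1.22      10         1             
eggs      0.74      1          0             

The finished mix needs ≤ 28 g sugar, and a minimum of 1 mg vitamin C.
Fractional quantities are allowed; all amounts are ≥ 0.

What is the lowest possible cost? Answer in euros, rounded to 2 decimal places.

€1.22

Treat it as an LP. Let x1 = servings of yogurt, x2 = servings of eggs.
Minimise 1.22x1 + 0.74x2 with:
  10x1 + 1x2 ≤ 28   (sugar)
  1x1 ≥ 1   (vitamin C)
  x1, x2 ≥ 0.
The cheapest feasible vertex uses only yogurt; eggs is not used. The vitamin C requirement is met with equality.
So yogurt = 1 serving.
Total cost: 1.22·1 = 1.2200.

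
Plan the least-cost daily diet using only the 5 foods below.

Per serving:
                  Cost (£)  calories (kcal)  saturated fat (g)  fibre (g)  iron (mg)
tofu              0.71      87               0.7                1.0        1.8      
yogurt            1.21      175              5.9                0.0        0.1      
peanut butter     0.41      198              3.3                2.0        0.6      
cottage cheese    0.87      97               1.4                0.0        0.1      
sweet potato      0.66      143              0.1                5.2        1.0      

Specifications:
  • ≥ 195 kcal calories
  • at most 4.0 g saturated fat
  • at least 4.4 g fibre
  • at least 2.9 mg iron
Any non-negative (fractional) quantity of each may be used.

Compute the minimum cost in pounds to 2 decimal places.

£1.30

Let x1 = servings of tofu, x2 = servings of yogurt, x3 = servings of peanut butter, x4 = servings of cottage cheese, x5 = servings of sweet potato.
Minimize 0.71x1 + 1.21x2 + 0.41x3 + 0.87x4 + 0.66x5 with:
  87x1 + 175x2 + 198x3 + 97x4 + 143x5 ≥ 195   (calories)
  0.7x1 + 5.9x2 + 3.3x3 + 1.4x4 + 0.1x5 ≤ 4   (saturated fat)
  1x1 + 2x3 + 5.2x5 ≥ 4.4   (fibre)
  1.8x1 + 0.1x2 + 0.6x3 + 0.1x4 + 1x5 ≥ 2.9   (iron)
  x1, x2, x3, x4, x5 ≥ 0.
The optimal basis is {tofu, sweet potato}; yogurt, peanut butter, cottage cheese drop out. The fibre and iron requirements are met with equality.
That vertex is x1 = 1.278, x5 = 0.6005.
Total cost: 0.71·1.278 + 0.66·0.6005 = 1.3037.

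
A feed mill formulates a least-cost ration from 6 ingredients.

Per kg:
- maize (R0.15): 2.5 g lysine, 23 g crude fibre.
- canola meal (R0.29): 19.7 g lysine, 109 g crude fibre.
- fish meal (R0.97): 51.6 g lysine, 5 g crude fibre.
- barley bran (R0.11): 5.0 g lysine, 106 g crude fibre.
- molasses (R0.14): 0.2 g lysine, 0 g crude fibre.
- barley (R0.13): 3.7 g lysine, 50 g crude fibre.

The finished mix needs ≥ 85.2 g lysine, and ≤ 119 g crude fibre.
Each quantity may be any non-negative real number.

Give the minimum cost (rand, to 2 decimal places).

Let x1 = kg of maize, x2 = kg of canola meal, x3 = kg of fish meal, x4 = kg of barley bran, x5 = kg of molasses, x6 = kg of barley.
Minimize 0.15x1 + 0.29x2 + 0.97x3 + 0.11x4 + 0.14x5 + 0.13x6 s.t.:
  2.5x1 + 19.7x2 + 51.6x3 + 5x4 + 0.2x5 + 3.7x6 ≥ 85.2   (lysine)
  23x1 + 109x2 + 5x3 + 106x4 + 50x6 ≤ 119   (crude fibre)
  x1, x2, x3, x4, x5, x6 ≥ 0.
The minimum-cost mix takes nothing from maize, barley bran, molasses, barley — only canola meal, fish meal. Binding constraints: lysine and crude fibre.
Solving gives x2 = 1.034, x3 = 1.256.
Cost = 0.29·1.034 + 0.97·1.256 = 1.5182.

R1.52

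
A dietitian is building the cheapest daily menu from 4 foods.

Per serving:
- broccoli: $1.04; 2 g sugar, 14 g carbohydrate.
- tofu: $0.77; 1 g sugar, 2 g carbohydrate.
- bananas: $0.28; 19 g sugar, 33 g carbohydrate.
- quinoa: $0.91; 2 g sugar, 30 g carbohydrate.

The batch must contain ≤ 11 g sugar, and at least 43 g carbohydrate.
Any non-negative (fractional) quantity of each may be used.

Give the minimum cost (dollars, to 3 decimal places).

Set it up as a linear program. Let x1 = servings of broccoli, x2 = servings of tofu, x3 = servings of bananas, x4 = servings of quinoa.
Minimise 1.04x1 + 0.77x2 + 0.28x3 + 0.91x4 subject to:
  2x1 + 1x2 + 19x3 + 2x4 ≤ 11   (sugar)
  14x1 + 2x2 + 33x3 + 30x4 ≥ 43   (carbohydrate)
  x1, x2, x3, x4 ≥ 0.
The cheapest feasible vertex uses only bananas, quinoa; broccoli, tofu are not used. There the sugar and carbohydrate constraints are tight.
Solving gives x3 = 0.4841, x4 = 0.9008.
Objective = 0.28·0.4841 + 0.91·0.9008 = 0.95528.

$0.955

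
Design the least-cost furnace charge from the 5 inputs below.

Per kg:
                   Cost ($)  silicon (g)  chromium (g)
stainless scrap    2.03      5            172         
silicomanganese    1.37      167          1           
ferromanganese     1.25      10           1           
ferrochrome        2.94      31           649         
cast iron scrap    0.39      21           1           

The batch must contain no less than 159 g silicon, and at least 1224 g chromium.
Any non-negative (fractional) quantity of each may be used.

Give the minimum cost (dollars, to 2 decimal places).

Let x1 = kg of stainless scrap, x2 = kg of silicomanganese, x3 = kg of ferromanganese, x4 = kg of ferrochrome, x5 = kg of cast iron scrap.
Minimize 2.03x1 + 1.37x2 + 1.25x3 + 2.94x4 + 0.39x5 with:
  5x1 + 167x2 + 10x3 + 31x4 + 21x5 ≥ 159   (silicon)
  172x1 + 1x2 + 1x3 + 649x4 + 1x5 ≥ 1224   (chromium)
  x1, x2, x3, x4, x5 ≥ 0.
The minimum-cost mix takes nothing from stainless scrap, ferromanganese, cast iron scrap — only silicomanganese, ferrochrome. There the silicon and chromium constraints are tight.
That vertex is x2 = 0.6022, x4 = 1.885.
Cost = 1.37·0.6022 + 2.94·1.885 = 6.3669.

$6.37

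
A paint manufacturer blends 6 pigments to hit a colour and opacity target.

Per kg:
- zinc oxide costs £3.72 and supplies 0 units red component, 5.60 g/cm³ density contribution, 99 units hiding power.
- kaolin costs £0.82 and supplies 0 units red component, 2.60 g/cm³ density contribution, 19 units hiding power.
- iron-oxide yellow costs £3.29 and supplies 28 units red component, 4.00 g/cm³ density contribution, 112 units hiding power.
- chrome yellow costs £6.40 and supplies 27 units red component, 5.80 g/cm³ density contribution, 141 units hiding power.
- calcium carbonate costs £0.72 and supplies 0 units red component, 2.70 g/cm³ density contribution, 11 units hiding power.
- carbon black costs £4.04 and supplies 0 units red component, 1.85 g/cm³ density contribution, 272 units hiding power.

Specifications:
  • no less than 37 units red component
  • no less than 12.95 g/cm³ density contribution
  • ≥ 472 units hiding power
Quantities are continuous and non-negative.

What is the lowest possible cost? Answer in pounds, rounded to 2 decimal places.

£10.32

This is a linear program. Let x1 = kg of zinc oxide, x2 = kg of kaolin, x3 = kg of iron-oxide yellow, x4 = kg of chrome yellow, x5 = kg of calcium carbonate, x6 = kg of carbon black.
Minimise 3.72x1 + 0.82x2 + 3.29x3 + 6.4x4 + 0.72x5 + 4.04x6 s.t.:
  28x3 + 27x4 ≥ 37   (red component)
  5.6x1 + 2.6x2 + 4x3 + 5.8x4 + 2.7x5 + 1.85x6 ≥ 12.95   (density contribution)
  99x1 + 19x2 + 112x3 + 141x4 + 11x5 + 272x6 ≥ 472   (hiding power)
  x1, x2, x3, x4, x5, x6 ≥ 0.
The cheapest feasible vertex uses only iron-oxide yellow, calcium carbonate, carbon black; zinc oxide, kaolin, chrome yellow are not used. There the red component, density contribution, hiding power constraints are tight.
That vertex is x3 = 1.321, x5 = 2.08, x6 = 1.107.
Cost = 3.29·1.321 + 0.72·2.08 + 4.04·1.107 = 10.3160.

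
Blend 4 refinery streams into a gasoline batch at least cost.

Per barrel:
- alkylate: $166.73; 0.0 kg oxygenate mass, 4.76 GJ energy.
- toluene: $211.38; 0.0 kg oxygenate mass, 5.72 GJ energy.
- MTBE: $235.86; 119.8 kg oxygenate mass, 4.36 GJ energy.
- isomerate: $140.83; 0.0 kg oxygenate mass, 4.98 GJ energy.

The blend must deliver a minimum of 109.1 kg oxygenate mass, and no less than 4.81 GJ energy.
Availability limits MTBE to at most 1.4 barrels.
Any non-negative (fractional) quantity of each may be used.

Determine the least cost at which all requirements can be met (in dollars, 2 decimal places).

Treat it as an LP. Let x1 = barrels of alkylate, x2 = barrels of toluene, x3 = barrels of MTBE, x4 = barrels of isomerate.
Minimise 166.73x1 + 211.38x2 + 235.86x3 + 140.83x4 s.t.:
  119.8x3 ≥ 109.1   (oxygenate mass)
  4.76x1 + 5.72x2 + 4.36x3 + 4.98x4 ≥ 4.81   (energy)
  x3 ≤ 1.4
  x1, x2, x3, x4 ≥ 0.
At the optimum only MTBE, isomerate are positive (alkylate, toluene = 0). Binding constraints: oxygenate mass and energy.
So MTBE = 0.91068 barrels, isomerate = 0.16856 barrels.
Cost = 235.86·0.91068 + 140.83·0.16856 = 238.5313.

$238.53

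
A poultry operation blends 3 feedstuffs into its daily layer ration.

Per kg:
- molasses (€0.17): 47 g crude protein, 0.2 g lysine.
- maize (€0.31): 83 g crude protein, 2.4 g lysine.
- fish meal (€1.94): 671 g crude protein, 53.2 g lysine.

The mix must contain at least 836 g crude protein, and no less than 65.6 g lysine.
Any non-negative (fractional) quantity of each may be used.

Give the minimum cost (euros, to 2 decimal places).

This is a linear program. Let x1 = kg of molasses, x2 = kg of maize, x3 = kg of fish meal.
min 0.17x1 + 0.31x2 + 1.94x3 s.t.:
  47x1 + 83x2 + 671x3 ≥ 836   (crude protein)
  0.2x1 + 2.4x2 + 53.2x3 ≥ 65.6   (lysine)
  x1, x2, x3 ≥ 0.
The optimal basis is {fish meal}; molasses, maize drop out. Binding constraint: crude protein.
So fish meal = 1.246 kg.
Cost = 1.94·1.246 = 2.4172.

€2.42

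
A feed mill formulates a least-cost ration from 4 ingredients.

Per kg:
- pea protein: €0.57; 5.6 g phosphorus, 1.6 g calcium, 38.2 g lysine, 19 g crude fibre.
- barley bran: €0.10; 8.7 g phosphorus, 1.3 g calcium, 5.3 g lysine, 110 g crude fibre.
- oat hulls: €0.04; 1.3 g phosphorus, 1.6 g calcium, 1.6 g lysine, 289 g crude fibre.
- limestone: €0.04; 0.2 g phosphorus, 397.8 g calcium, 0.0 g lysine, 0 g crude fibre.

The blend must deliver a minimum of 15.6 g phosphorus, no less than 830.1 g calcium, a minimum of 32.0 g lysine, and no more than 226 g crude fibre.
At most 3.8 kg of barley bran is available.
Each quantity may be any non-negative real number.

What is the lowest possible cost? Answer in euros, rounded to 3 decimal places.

€0.588

This is a linear program. Let x1 = kg of pea protein, x2 = kg of barley bran, x3 = kg of oat hulls, x4 = kg of limestone.
Minimise 0.57x1 + 0.1x2 + 0.04x3 + 0.04x4 with:
  5.6x1 + 8.7x2 + 1.3x3 + 0.2x4 ≥ 15.6   (phosphorus)
  1.6x1 + 1.3x2 + 1.6x3 + 397.8x4 ≥ 830.1   (calcium)
  38.2x1 + 5.3x2 + 1.6x3 ≥ 32   (lysine)
  19x1 + 110x2 + 289x3 ≤ 226   (crude fibre)
  x2 ≤ 3.8
  x1, x2, x3, x4 ≥ 0.
The cheapest feasible vertex uses only pea protein, barley bran, limestone; oat hulls is not used. Binding constraints: phosphorus, calcium, lysine.
Solving gives x1 = 0.654, x2 = 1.324, x4 = 2.08.
Total cost: 0.57·0.654 + 0.1·1.324 + 0.04·2.08 = 0.58838.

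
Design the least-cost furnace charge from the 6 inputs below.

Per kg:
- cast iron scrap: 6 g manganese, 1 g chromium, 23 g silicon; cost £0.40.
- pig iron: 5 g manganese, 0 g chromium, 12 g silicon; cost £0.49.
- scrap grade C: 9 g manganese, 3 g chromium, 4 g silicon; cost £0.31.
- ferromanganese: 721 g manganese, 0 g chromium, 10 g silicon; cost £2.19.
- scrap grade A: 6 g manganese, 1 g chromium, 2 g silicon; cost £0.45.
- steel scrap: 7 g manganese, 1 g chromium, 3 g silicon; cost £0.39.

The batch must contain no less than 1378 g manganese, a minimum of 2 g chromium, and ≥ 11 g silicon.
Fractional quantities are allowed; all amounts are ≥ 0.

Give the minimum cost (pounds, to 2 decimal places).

Set it up as a linear program. Let x1 = kg of cast iron scrap, x2 = kg of pig iron, x3 = kg of scrap grade C, x4 = kg of ferromanganese, x5 = kg of scrap grade A, x6 = kg of steel scrap.
Minimise 0.4x1 + 0.49x2 + 0.31x3 + 2.19x4 + 0.45x5 + 0.39x6 s.t.:
  6x1 + 5x2 + 9x3 + 721x4 + 6x5 + 7x6 ≥ 1378   (manganese)
  1x1 + 3x3 + 1x5 + 1x6 ≥ 2   (chromium)
  23x1 + 12x2 + 4x3 + 10x4 + 2x5 + 3x6 ≥ 11   (silicon)
  x1, x2, x3, x4, x5, x6 ≥ 0.
The cheapest feasible vertex uses only scrap grade C, ferromanganese; cast iron scrap, pig iron, scrap grade A, steel scrap are not used. There the manganese and chromium constraints are tight.
Solving gives x3 = 0.6667, x4 = 1.903.
Cost = 0.31·0.6667 + 2.19·1.903 = 4.3742.

£4.37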